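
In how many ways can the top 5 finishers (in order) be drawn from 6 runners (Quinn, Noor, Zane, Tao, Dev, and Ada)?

This is an ordered selection of 5 from 6: P(6,5).
That gives 6 × 5 × 4 × 3 × 2 = 720.

720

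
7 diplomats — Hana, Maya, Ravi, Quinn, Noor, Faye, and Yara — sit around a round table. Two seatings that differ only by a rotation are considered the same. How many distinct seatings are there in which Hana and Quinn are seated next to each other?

240

Treat {Hana, Quinn} as one unit (2 internal orders) and seat the resulting 6 units around the table: (5)! circular arrangements.
So 2 × (5)! = 2 × 120 = 240.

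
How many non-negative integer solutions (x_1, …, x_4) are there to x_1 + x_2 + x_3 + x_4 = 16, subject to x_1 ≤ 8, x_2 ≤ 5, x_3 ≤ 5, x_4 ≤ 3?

By stars and bars, unrestricted non-negative solutions to x_1+…+x_4 = 16 number C(16+3,3) = 969.
Subtract solutions that violate a single cap (substitute x_i' = x_i − (cap_i+1)): x_1 ≥ 9 gives C(10,3) = 120; x_2 ≥ 6 gives C(13,3) = 286; x_3 ≥ 6 gives C(13,3) = 286; x_4 ≥ 4 gives C(15,3) = 455. Together 1147.
Add back pairs where two caps are both exceeded: 4 + 4 + 20 + 35 + 84 + 84 = 231.
Subtract triples: 0 + 0 + 0 + 1 = 1.
By inclusion–exclusion the count is 969 − 1147 + 231 − 1 = 52.

52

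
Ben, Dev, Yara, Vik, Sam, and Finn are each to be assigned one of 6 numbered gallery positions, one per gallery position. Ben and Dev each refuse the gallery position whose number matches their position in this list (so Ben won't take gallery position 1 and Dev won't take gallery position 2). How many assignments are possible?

504

Let Aᵢ (for i ∈ {1, 2}) be the placements that put person i in their forbidden gallery position. Any j of these fix j positions, leaving (6−j)! ways to fill the rest, and there are C(2,j) ways to pick which j.
By inclusion–exclusion, the number of valid placements is Σ_{j=0}^{2} (−1)^j C(2,j)·(6−j)!.
Computing: 720 − 240 + 24 = 504.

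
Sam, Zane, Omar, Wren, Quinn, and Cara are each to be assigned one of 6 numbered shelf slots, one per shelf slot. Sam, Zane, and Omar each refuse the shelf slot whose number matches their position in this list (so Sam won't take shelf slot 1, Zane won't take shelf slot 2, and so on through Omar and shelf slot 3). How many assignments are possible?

Let Aᵢ (for i ∈ {1, 2, 3}) be the placements that put person i in their forbidden shelf slot. Any j of these fix j positions, leaving (6−j)! ways to fill the rest, and there are C(3,j) ways to pick which j.
By inclusion–exclusion, the number of valid placements is Σ_{j=0}^{3} (−1)^j C(3,j)·(6−j)!.
Computing: 720 − 360 + 72 − 6 = 426.

426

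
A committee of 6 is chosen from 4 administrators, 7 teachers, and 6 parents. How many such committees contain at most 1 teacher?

Split by how many teachers are chosen (0 through 1).
Sum: C(7,0)·C(10,6) + C(7,1)·C(10,5) = 210 + 1764 = 1974.

1974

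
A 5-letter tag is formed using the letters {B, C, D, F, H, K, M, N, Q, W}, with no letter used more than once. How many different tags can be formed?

Choose and order 5 of the 10 symbols: the first letter has 10 options, the next 9, and so on down to 6.
10 × 9 × 8 × 7 × 6 = 30240.

30240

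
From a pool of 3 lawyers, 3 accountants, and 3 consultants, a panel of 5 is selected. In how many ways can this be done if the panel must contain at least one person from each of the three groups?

Total 5-person selections from all 9: C(9,5) = 126.
Subtract selections that omit an entire group: no lawyers → C(6,5) = 6; no accountants → C(6,5) = 6; no consultants → C(6,5) = 6.
Add back selections omitting two groups (i.e. drawn from a single group): C(3,5) + C(3,5) + C(3,5) = 0.
By inclusion–exclusion: 126 − 18 + 0 = 108.

108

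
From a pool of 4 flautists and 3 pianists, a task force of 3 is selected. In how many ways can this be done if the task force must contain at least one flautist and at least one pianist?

With no constraint there are C(7,3) = 35 possible selections.
Selections missing a whole group: no flautists → C(3,3) = 1; no pianists → C(4,3) = 4.
Both groups omitted at once is impossible, so 35 − 5 = 30.

30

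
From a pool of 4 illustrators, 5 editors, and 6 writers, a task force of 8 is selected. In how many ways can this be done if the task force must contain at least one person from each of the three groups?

6216

With no constraint there are C(15,8) = 6435 possible selections.
Selections missing a whole group: no illustrators → C(11,8) = 165; no editors → C(10,8) = 45; no writers → C(9,8) = 9.
Add back selections omitting two groups (i.e. drawn from a single group): C(4,8) + C(5,8) + C(6,8) = 0.
By inclusion–exclusion: 6435 − 219 + 0 = 6216.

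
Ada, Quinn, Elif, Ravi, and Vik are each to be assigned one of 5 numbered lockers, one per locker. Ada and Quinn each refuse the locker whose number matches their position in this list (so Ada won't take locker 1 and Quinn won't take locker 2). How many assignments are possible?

78

Let Aᵢ (for i ∈ {1, 2}) be the placements that put person i in their forbidden locker. Any j of these fix j positions, leaving (5−j)! ways to fill the rest, and there are C(2,j) ways to pick which j.
By inclusion–exclusion, the number of valid placements is Σ_{j=0}^{2} (−1)^j C(2,j)·(5−j)!.
Computing: 120 − 48 + 6 = 78.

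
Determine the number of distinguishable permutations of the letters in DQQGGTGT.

1680

DQQGGTGT has 8 letters with G appearing 3 times, Q appearing twice, and T appearing twice.
The number of distinct arrangements is 8!/(3!·2!·2!) = 40320/24 = 1680.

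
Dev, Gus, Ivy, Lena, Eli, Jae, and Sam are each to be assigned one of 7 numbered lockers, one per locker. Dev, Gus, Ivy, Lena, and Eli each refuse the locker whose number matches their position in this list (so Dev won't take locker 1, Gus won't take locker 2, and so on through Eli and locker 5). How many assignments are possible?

Let Aᵢ (for 1 ≤ i ≤ 5) be the placements that put person i in their forbidden locker. Any j of these fix j positions, leaving (7−j)! ways to fill the rest, and there are C(5,j) ways to pick which j.
By inclusion–exclusion, the number of valid placements is Σ_{j=0}^{5} (−1)^j C(5,j)·(7−j)!.
Computing: 5040 − 3600 + 1200 − 240 + 30 − 2 = 2428.

2428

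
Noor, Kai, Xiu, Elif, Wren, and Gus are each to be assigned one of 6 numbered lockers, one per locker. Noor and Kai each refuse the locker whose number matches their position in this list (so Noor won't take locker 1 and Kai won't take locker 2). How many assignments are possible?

504

Let Aᵢ (for i ∈ {1, 2}) be the placements that put person i in their forbidden locker. Any j of these fix j positions, leaving (6−j)! ways to fill the rest, and there are C(2,j) ways to pick which j.
By inclusion–exclusion, the number of valid placements is Σ_{j=0}^{2} (−1)^j C(2,j)·(6−j)!.
Computing: 720 − 240 + 24 = 504.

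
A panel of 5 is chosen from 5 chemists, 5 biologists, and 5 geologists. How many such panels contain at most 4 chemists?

Split by how many chemists are chosen (0 through 4).
Sum: C(5,0)·C(10,5) + C(5,1)·C(10,4) + C(5,2)·C(10,3) + C(5,3)·C(10,2) + C(5,4)·C(10,1) = 252 + 1050 + 1200 + 450 + 50 = 3002.

3002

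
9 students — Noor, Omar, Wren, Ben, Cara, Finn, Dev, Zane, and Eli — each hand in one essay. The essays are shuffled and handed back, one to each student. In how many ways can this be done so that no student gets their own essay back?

Count assignments avoiding every fixed point. For any j of the 9 students fixed to their own essay, the other 9−j can be arranged in (9−j)! ways.
By inclusion–exclusion this is Σ_{j=0}^{9} (−1)^j C(9,j)·(9−j)!.
Computing: 362880 − 362880 + 181440 − 60480 + 15120 − 3024 + 504 − 72 + 9 − 1 = 133496.

133496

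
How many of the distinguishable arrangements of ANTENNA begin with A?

120

With the first slot taken by A, it remains to arrange the other 6 letters (NTENNA).
Those 6 letters have N appearing 3 times, giving (6)!/(3!) = 120.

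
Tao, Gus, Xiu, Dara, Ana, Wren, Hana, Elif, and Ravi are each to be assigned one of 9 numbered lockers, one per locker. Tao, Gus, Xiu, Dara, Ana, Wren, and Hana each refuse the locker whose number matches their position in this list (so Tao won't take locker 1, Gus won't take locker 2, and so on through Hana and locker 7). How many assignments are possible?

Let Aᵢ (for 1 ≤ i ≤ 7) be the placements that put person i in their forbidden locker. Any j of these fix j positions, leaving (9−j)! ways to fill the rest, and there are C(7,j) ways to pick which j.
By inclusion–exclusion, the number of valid placements is Σ_{j=0}^{7} (−1)^j C(7,j)·(9−j)!.
Computing: 362880 − 282240 + 105840 − 25200 + 4200 − 504 + 42 − 2 = 165016.

165016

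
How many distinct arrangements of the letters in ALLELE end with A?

Fix A in the last position and arrange the remaining 5 letters.
Those 5 letters have E appearing twice and L appearing 3 times, giving (5)!/(3!·2!) = 10.

10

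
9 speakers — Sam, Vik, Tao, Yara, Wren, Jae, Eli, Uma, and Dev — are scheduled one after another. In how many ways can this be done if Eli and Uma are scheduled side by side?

80640

Place the 7 others and the Eli-Uma pair as 8 objects in a line; the pair has 2 internal arrangements.
That gives 2 × 8! = 2 × 40320 = 80640.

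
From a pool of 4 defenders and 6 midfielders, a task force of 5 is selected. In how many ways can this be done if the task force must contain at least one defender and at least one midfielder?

246

With no constraint there are C(10,5) = 252 possible selections.
Selections missing a whole group: no defenders → C(6,5) = 6; no midfielders → C(4,5) = 0.
Both groups omitted at once is impossible, so 252 − 6 = 246.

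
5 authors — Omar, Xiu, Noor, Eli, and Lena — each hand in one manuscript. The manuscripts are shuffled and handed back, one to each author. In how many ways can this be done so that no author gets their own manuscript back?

This is the derangement count D_5: permutations of 5 items with no fixed point.
By inclusion–exclusion this is Σ_{j=0}^{5} (−1)^j C(5,j)·(5−j)!.
Computing: 120 − 120 + 60 − 20 + 5 − 1 = 44.

44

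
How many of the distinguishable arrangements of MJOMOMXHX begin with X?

3360

Fix X in the first position and arrange the remaining 8 letters.
Those 8 letters have M appearing 3 times and O appearing twice, giving (8)!/(3!·2!) = 3360.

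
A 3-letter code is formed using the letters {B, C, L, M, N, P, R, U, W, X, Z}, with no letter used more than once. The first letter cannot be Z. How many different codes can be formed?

900

The first letter has 11−1 = 10 choices (anything except Z).
The remaining 2 letters are filled from the other 10 symbols without repetition: 10 × 9 = 90.
Total: 10 × 90 = 900.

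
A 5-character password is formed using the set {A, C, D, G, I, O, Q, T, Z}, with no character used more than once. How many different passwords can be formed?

This is a permutation of 5 out of 9: P(9,5) = 9!/4!.
That product is 9 × 8 × 7 × 6 × 5 = 15120.

15120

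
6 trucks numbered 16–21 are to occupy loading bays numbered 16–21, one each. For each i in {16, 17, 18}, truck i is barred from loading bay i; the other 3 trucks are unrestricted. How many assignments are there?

426

Let Aᵢ (for i ∈ {16, 17, 18}) be the placements that put truck i in its forbidden loading bay. Any j of these fix j positions, leaving (6−j)! ways to fill the rest, and there are C(3,j) ways to pick which j.
By inclusion–exclusion, the number of valid placements is Σ_{j=0}^{3} (−1)^j C(3,j)·(6−j)!.
Computing: 720 − 360 + 72 − 6 = 426.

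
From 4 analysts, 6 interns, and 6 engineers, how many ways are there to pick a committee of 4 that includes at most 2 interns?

Split by how many interns are chosen (0 through 2).
Sum: C(6,0)·C(10,4) + C(6,1)·C(10,3) + C(6,2)·C(10,2) = 210 + 720 + 675 = 1605.

1605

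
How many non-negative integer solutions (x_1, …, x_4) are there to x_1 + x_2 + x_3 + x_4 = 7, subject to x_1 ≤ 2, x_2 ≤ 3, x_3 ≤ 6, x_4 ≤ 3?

Without the upper bounds there are C(10,3) = 120 ways to split 7 among 4 variables.
Subtract solutions that violate a single cap (substitute x_i' = x_i − (cap_i+1)): x_1 ≥ 3 gives C(7,3) = 35; x_2 ≥ 4 gives C(6,3) = 20; x_3 ≥ 7 gives C(3,3) = 1; x_4 ≥ 4 gives C(6,3) = 20. Together 76.
Add back pairs where two caps are both exceeded: 1 + 0 + 1 + 0 + 0 + 0 = 2.
By inclusion–exclusion the count is 120 − 76 + 2 = 46.

46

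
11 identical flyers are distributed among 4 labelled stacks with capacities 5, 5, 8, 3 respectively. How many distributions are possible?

By stars and bars, unrestricted non-negative solutions to x_1+…+x_4 = 11 number C(11+3,3) = 364.
Subtract solutions that violate a single cap (substitute x_i' = x_i − (cap_i+1)): x_1 ≥ 6 gives C(8,3) = 56; x_2 ≥ 6 gives C(8,3) = 56; x_3 ≥ 9 gives C(5,3) = 10; x_4 ≥ 4 gives C(10,3) = 120. Together 242.
Add back pairs where two caps are both exceeded: 0 + 0 + 4 + 0 + 4 + 0 = 8.
By inclusion–exclusion the count is 364 − 242 + 8 = 130.

130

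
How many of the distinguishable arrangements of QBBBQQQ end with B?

15

Fix B in the last position and arrange the remaining 6 letters.
Those 6 letters have B appearing twice and Q appearing 4 times, giving (6)!/(4!·2!) = 15.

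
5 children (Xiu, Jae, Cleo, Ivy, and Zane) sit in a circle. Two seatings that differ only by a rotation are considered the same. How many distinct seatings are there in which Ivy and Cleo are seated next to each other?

12

Glue Ivy and Cleo into a block (2 internal orders). Seating 4 units around a circle gives (3)! arrangements.
So 2 × (3)! = 2 × 6 = 12.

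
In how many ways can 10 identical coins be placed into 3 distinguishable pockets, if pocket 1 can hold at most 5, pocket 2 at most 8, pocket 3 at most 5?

33

Ignoring the caps, the number of non-negative solutions to x_1+…+x_3 = 10 is C(12,2) = 66.
Subtract solutions that violate a single cap (substitute x_i' = x_i − (cap_i+1)): x_1 ≥ 6 gives C(6,2) = 15; x_2 ≥ 9 gives C(3,2) = 3; x_3 ≥ 6 gives C(6,2) = 15. Together 33.
No two caps can be exceeded simultaneously, so the pair terms are all 0.
By inclusion–exclusion the count is 66 − 33 + 0 = 33.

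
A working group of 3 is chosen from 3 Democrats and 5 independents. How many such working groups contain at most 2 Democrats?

55

Split by how many Democrats are chosen (0 through 2).
Sum: C(3,0)·C(5,3) + C(3,1)·C(5,2) + C(3,2)·C(5,1) = 10 + 30 + 15 = 55.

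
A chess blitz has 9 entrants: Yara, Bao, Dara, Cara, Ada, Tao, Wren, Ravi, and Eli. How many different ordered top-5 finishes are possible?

There are 9 choices for 1st place, 8 for 2nd, and so on down to 5 for position 5.
That gives 9 × 8 × 7 × 6 × 5 = 15120.

15120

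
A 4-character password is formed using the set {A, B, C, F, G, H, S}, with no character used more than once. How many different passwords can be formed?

840

With no repetition, fill the 4 characters in order: 7 choices, then 6, down to 4.
7 × 6 × 5 × 4 = 840.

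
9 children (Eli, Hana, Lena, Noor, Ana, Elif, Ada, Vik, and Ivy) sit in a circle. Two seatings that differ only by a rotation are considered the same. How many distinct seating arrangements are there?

40320

Around a circle, 9 distinct people have 9!/9 = (8)! = 40320 rotationally distinct seatings.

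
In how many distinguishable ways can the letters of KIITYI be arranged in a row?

Letter multiplicities in KIITYI: I×3, K×1, T×1, Y×1.
The number of distinct arrangements is 6!/(3!) = 720/6 = 120.

120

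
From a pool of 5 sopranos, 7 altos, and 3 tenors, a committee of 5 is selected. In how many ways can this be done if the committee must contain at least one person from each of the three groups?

Unrestricted: C(15,5) = 3003 ways to pick any 5 of the 15.
Subtract selections that omit an entire group: no sopranos → C(10,5) = 252; no altos → C(8,5) = 56; no tenors → C(12,5) = 792.
Add back selections omitting two groups (i.e. drawn from a single group): C(5,5) + C(7,5) + C(3,5) = 22.
By inclusion–exclusion: 3003 − 1100 + 22 = 1925.

1925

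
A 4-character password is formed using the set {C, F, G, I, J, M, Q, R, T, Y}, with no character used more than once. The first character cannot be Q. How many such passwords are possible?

The first character has 10−1 = 9 choices (anything except Q).
The remaining 3 characters are filled from the other 9 symbols without repetition: 9 × 8 × 7 = 504.
Total: 9 × 504 = 4536.

4536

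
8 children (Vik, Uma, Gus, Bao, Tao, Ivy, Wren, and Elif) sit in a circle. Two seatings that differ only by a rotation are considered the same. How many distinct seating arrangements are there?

Around a circle, 8 distinct people have 8!/8 = (7)! = 5040 rotationally distinct seatings.

5040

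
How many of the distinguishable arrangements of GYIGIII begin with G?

30

With the first slot taken by G, it remains to arrange the other 6 letters (YIGIII).
Those 6 letters have I appearing 4 times, giving (6)!/(4!) = 30.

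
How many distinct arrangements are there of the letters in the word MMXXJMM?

105

MMXXJMM has 7 letters with M appearing 4 times and X appearing twice.
Dividing 7! = 5040 by 4!·2! = 48 for the repeated letters gives 105.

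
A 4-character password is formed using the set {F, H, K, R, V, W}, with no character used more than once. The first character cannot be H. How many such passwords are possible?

300

The first character has 6−1 = 5 choices (anything except H).
The remaining 3 characters are filled from the other 5 symbols without repetition: 5 × 4 × 3 = 60.
Total: 5 × 60 = 300.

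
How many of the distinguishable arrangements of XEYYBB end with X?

30

Fix X in the last position and arrange the remaining 5 letters.
Those 5 letters have B appearing twice and Y appearing twice, giving (5)!/(2!·2!) = 30.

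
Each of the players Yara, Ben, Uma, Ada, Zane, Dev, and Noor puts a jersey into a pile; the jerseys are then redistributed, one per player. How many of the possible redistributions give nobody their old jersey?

This is the derangement count D_7: permutations of 7 items with no fixed point.
By inclusion–exclusion this is Σ_{j=0}^{7} (−1)^j C(7,j)·(7−j)!.
Computing: 5040 − 5040 + 2520 − 840 + 210 − 42 + 7 − 1 = 1854.

1854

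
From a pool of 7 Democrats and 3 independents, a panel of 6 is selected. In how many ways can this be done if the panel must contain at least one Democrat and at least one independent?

Unrestricted: C(10,6) = 210 ways to pick any 6 of the 10.
Selections missing a whole group: no Democrats → C(3,6) = 0; no independents → C(7,6) = 7.
Both groups omitted at once is impossible, so 210 − 7 = 203.

203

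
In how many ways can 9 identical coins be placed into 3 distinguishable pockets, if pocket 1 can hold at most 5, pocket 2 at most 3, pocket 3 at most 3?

6

Without the upper bounds there are C(11,2) = 55 ways to split 9 among 3 pockets.
Subtract solutions that violate a single cap (substitute x_i' = x_i − (cap_i+1)): x_1 ≥ 6 gives C(5,2) = 10; x_2 ≥ 4 gives C(7,2) = 21; x_3 ≥ 4 gives C(7,2) = 21. Together 52.
Add back pairs where two caps are both exceeded: 0 + 0 + 3 = 3.
By inclusion–exclusion the count is 55 − 52 + 3 = 6.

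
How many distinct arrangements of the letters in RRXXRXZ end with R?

With the last slot taken by R, it remains to arrange the other 6 letters (RXXRXZ).
Those 6 letters have R appearing twice and X appearing 3 times, giving (6)!/(3!·2!) = 60.

60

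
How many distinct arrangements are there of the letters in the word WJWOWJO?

210

Letter multiplicities in WJWOWJO: J×2, O×2, W×3.
So there are 7! / (3!·2!·2!) = 210 distinguishable arrangements.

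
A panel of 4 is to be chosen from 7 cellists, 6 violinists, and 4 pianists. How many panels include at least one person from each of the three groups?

1176

With no constraint there are C(17,4) = 2380 possible selections.
Subtract selections that omit an entire group: no cellists → C(10,4) = 210; no violinists → C(11,4) = 330; no pianists → C(13,4) = 715.
Add back selections omitting two groups (i.e. drawn from a single group): C(7,4) + C(6,4) + C(4,4) = 51.
By inclusion–exclusion: 2380 − 1255 + 51 = 1176.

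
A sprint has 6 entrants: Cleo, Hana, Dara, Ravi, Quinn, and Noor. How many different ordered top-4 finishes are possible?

This is an ordered selection of 4 from 6: P(6,4).
That gives 6 × 5 × 4 × 3 = 360.

360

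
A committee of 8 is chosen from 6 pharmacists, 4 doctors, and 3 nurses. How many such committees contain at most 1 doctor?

Split by how many doctors are chosen (0 through 1).
Sum: C(4,0)·C(9,8) + C(4,1)·C(9,7) = 9 + 144 = 153.

153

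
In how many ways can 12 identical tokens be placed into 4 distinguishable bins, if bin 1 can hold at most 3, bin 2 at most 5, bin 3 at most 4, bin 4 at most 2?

10

Ignoring the caps, the number of non-negative solutions to x_1+…+x_4 = 12 is C(15,3) = 455.
Subtract solutions that violate a single cap (substitute x_i' = x_i − (cap_i+1)): x_1 ≥ 4 gives C(11,3) = 165; x_2 ≥ 6 gives C(9,3) = 84; x_3 ≥ 5 gives C(10,3) = 120; x_4 ≥ 3 gives C(12,3) = 220. Together 589.
Add back pairs where two caps are both exceeded: 10 + 20 + 56 + 4 + 20 + 35 = 145.
Subtract triples: 0 + 0 + 1 + 0 = 1.
By inclusion–exclusion the count is 455 − 589 + 145 − 1 = 10.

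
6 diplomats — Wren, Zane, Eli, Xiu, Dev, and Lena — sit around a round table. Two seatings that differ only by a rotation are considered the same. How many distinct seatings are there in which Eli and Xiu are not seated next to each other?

All circular seatings of 6 people number (5)! = 120.
Those with Eli next to Xiu: fuse the pair into one unit and seat 5 units around a circle — 2·(4)! = 48.
Subtracting, 120 − 48 = 72.

72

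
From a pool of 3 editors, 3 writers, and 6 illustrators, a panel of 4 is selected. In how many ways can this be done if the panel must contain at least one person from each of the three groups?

243

With no constraint there are C(12,4) = 495 possible selections.
Selections missing a whole group: no editors → C(9,4) = 126; no writers → C(9,4) = 126; no illustrators → C(6,4) = 15.
Add back selections omitting two groups (i.e. drawn from a single group): C(3,4) + C(3,4) + C(6,4) = 15.
By inclusion–exclusion: 495 − 267 + 15 = 243.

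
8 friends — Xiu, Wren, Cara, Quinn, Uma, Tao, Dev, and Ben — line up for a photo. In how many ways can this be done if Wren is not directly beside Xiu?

30240

Of the 8! = 40320 arrangements, those with Wren and Xiu adjacent number 2 × 7! = 10080 (treat the pair as a block with 2 internal orders).
Complementary counting: 40320 − 10080 = 30240.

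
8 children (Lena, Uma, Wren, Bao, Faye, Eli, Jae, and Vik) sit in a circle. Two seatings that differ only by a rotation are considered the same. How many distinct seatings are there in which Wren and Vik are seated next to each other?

1440

Treat {Wren, Vik} as one unit (2 internal orders) and seat the resulting 7 units around the table: (6)! circular arrangements.
So 2 × (6)! = 2 × 720 = 1440.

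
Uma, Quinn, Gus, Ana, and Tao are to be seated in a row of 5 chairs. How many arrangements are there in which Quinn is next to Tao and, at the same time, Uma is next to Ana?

24

Treat {Quinn,Tao} as one block (2 orders) and {Uma,Ana} as another (2 orders).
That leaves 3 units to arrange: 2 × 2 × 3! = 4 × 6 = 24.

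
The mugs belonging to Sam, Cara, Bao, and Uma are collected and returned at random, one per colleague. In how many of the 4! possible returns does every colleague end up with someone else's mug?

Count assignments avoiding every fixed point. For any j of the 4 colleagues fixed to their own mug, the other 4−j can be arranged in (4−j)! ways.
By inclusion–exclusion this is Σ_{j=0}^{4} (−1)^j C(4,j)·(4−j)!.
Computing: 24 − 24 + 12 − 4 + 1 = 9.

9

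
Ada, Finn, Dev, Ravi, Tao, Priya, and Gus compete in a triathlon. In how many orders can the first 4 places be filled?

840

There are 7 choices for 1st place, 6 for 2nd, and so on down to 4 for position 4.
That gives 7 × 6 × 5 × 4 = 840.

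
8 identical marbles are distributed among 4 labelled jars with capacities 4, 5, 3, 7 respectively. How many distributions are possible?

99

Without the upper bounds there are C(11,3) = 165 ways to split 8 among 4 jars.
Subtract solutions that violate a single cap (substitute x_i' = x_i − (cap_i+1)): x_1 ≥ 5 gives C(6,3) = 20; x_2 ≥ 6 gives C(5,3) = 10; x_3 ≥ 4 gives C(7,3) = 35; x_4 ≥ 8 gives C(3,3) = 1. Together 66.
No two caps can be exceeded simultaneously, so the pair terms are all 0.
By inclusion–exclusion the count is 165 − 66 + 0 = 99.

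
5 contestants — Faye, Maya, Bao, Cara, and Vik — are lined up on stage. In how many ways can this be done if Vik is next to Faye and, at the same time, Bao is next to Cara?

24

Treat {Vik,Faye} as one block (2 orders) and {Bao,Cara} as another (2 orders).
That leaves 3 units to arrange: 2 × 2 × 3! = 4 × 6 = 24.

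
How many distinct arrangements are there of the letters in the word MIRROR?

120

MIRROR has 6 letters with R appearing 3 times.
Dividing 6! = 720 by 3! = 6 for the repeated letters gives 120.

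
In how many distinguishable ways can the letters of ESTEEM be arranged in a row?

120

Letter multiplicities in ESTEEM: E×3, M×1, S×1, T×1.
The number of distinct arrangements is 6!/(3!) = 720/6 = 120.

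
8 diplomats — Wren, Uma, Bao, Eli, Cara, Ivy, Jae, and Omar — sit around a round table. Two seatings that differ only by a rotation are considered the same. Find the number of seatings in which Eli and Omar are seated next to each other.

1440

Treat {Eli, Omar} as one unit (2 internal orders) and seat the resulting 7 units around the table: (6)! circular arrangements.
So 2 × (6)! = 2 × 720 = 1440.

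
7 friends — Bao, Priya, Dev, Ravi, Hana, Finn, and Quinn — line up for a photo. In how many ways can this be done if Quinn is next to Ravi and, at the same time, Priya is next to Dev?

480

Treat {Quinn,Ravi} as one block (2 orders) and {Priya,Dev} as another (2 orders).
That leaves 5 units to arrange: 2 × 2 × 5! = 4 × 120 = 480.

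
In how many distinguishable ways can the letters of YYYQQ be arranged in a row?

The 5 letters of YYYQQ have repeats: Q appearing twice and Y appearing 3 times.
So there are 5! / (3!·2!) = 10 distinguishable arrangements.

10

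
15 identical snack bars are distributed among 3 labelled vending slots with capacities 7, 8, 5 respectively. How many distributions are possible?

Ignoring the caps, the number of non-negative solutions to x_1+…+x_3 = 15 is C(17,2) = 136.
Subtract solutions that violate a single cap (substitute x_i' = x_i − (cap_i+1)): x_1 ≥ 8 gives C(9,2) = 36; x_2 ≥ 9 gives C(8,2) = 28; x_3 ≥ 6 gives C(11,2) = 55. Together 119.
Add back pairs where two caps are both exceeded: 0 + 3 + 1 = 4.
By inclusion–exclusion the count is 136 − 119 + 4 = 21.

21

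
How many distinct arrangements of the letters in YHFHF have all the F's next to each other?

Treat the 2 copies of F as a single block. The multiset to arrange is then {FF, H, H, Y}, 4 items in all.
That gives (4)!/(2!) = 12 arrangements.

12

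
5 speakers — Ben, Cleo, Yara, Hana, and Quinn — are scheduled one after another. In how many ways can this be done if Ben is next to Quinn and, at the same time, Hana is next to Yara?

24

Treat {Ben,Quinn} as one block (2 orders) and {Hana,Yara} as another (2 orders).
That leaves 3 units to arrange: 2 × 2 × 3! = 4 × 6 = 24.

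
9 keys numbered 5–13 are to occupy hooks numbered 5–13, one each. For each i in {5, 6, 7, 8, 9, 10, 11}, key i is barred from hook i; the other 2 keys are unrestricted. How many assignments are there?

Let Aᵢ (for 5 ≤ i ≤ 11) be the placements that put key i in its forbidden hook. Any j of these fix j positions, leaving (9−j)! ways to fill the rest, and there are C(7,j) ways to pick which j.
By inclusion–exclusion, the number of valid placements is Σ_{j=0}^{7} (−1)^j C(7,j)·(9−j)!.
Computing: 362880 − 282240 + 105840 − 25200 + 4200 − 504 + 42 − 2 = 165016.

165016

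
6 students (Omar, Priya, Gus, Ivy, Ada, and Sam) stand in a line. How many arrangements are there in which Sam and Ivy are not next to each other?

480

There are 6! = 720 arrangements in all. If Sam and Ivy are adjacent, merging them into one block gives 2·(5)! = 240 arrangements.
So 720 − 240 = 480 arrangements keep them apart.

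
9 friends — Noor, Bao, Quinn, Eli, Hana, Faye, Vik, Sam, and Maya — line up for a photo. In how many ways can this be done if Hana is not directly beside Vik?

282240

Of the 9! = 362880 arrangements, those with Hana and Vik adjacent number 2 × 8! = 80640 (treat the pair as a block with 2 internal orders).
So 362880 − 80640 = 282240 arrangements keep them apart.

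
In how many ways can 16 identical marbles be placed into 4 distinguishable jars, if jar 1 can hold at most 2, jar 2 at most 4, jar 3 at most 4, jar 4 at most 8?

10

Without the upper bounds there are C(19,3) = 969 ways to split 16 among 4 jars.
Subtract solutions that violate a single cap (substitute x_i' = x_i − (cap_i+1)): x_1 ≥ 3 gives C(16,3) = 560; x_2 ≥ 5 gives C(14,3) = 364; x_3 ≥ 5 gives C(14,3) = 364; x_4 ≥ 9 gives C(10,3) = 120. Together 1408.
Add back pairs where two caps are both exceeded: 165 + 165 + 35 + 84 + 10 + 10 = 469.
Subtract triples: 20 + 0 + 0 + 0 = 20.
By inclusion–exclusion the count is 969 − 1408 + 469 − 20 = 10.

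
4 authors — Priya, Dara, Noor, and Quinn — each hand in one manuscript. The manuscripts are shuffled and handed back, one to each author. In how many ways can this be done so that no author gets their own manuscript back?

This is the derangement count D_4: permutations of 4 items with no fixed point.
By inclusion–exclusion this is Σ_{j=0}^{4} (−1)^j C(4,j)·(4−j)!.
Computing: 24 − 24 + 12 − 4 + 1 = 9.

9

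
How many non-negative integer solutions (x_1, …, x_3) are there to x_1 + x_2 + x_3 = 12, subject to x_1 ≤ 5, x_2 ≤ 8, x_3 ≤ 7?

38

By stars and bars, unrestricted non-negative solutions to x_1+…+x_3 = 12 number C(12+2,2) = 91.
Subtract solutions that violate a single cap (substitute x_i' = x_i − (cap_i+1)): x_1 ≥ 6 gives C(8,2) = 28; x_2 ≥ 9 gives C(5,2) = 10; x_3 ≥ 8 gives C(6,2) = 15. Together 53.
No two caps can be exceeded simultaneously, so the pair terms are all 0.
By inclusion–exclusion the count is 91 − 53 + 0 = 38.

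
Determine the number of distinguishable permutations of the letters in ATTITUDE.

ATTITUDE has 8 letters with T appearing 3 times.
The number of distinct arrangements is 8!/(3!) = 40320/6 = 6720.

6720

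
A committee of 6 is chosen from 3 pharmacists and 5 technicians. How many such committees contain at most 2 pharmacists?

Split by how many pharmacists are chosen (0 through 2).
Sum: C(3,0)·C(5,6) + C(3,1)·C(5,5) + C(3,2)·C(5,4) = 0 + 3 + 15 = 18.

18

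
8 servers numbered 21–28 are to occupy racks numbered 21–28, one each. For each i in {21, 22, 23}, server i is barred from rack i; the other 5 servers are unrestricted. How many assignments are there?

Let Aᵢ (for i ∈ {21, 22, 23}) be the placements that put server i in its forbidden rack. Any j of these fix j positions, leaving (8−j)! ways to fill the rest, and there are C(3,j) ways to pick which j.
By inclusion–exclusion, the number of valid placements is Σ_{j=0}^{3} (−1)^j C(3,j)·(8−j)!.
Computing: 40320 − 15120 + 2160 − 120 = 27240.

27240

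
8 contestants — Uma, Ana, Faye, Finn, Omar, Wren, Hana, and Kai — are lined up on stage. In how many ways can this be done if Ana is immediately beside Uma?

Place the 6 others and the Ana-Uma pair as 7 objects in a line; the pair has 2 internal arrangements.
That gives 2 × 7! = 2 × 5040 = 10080.

10080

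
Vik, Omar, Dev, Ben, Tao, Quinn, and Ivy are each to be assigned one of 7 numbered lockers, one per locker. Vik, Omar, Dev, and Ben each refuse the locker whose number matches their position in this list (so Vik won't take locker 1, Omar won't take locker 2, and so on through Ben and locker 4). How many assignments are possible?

Let Aᵢ (for 1 ≤ i ≤ 4) be the placements that put person i in their forbidden locker. Any j of these fix j positions, leaving (7−j)! ways to fill the rest, and there are C(4,j) ways to pick which j.
By inclusion–exclusion, the number of valid placements is Σ_{j=0}^{4} (−1)^j C(4,j)·(7−j)!.
Computing: 5040 − 2880 + 720 − 96 + 6 = 2790.

2790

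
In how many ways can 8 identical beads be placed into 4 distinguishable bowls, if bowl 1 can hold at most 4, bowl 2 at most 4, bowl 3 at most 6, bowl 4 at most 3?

Without the upper bounds there are C(11,3) = 165 ways to split 8 among 4 bowls.
Subtract solutions that violate a single cap (substitute x_i' = x_i − (cap_i+1)): x_1 ≥ 5 gives C(6,3) = 20; x_2 ≥ 5 gives C(6,3) = 20; x_3 ≥ 7 gives C(4,3) = 4; x_4 ≥ 4 gives C(7,3) = 35. Together 79.
No two caps can be exceeded simultaneously, so the pair terms are all 0.
By inclusion–exclusion the count is 165 − 79 + 0 = 86.

86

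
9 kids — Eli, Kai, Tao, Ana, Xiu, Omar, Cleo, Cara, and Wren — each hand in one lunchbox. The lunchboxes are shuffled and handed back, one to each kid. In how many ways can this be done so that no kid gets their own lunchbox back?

133496

This is the derangement count D_9: permutations of 9 items with no fixed point.
By inclusion–exclusion this is Σ_{j=0}^{9} (−1)^j C(9,j)·(9−j)!.
Computing: 362880 − 362880 + 181440 − 60480 + 15120 − 3024 + 504 − 72 + 9 − 1 = 133496.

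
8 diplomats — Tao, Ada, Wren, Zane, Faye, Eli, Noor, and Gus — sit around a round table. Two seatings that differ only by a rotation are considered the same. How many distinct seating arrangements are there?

Seat Tao anywhere (absorbing the rotational symmetry), then permute the other 7: (7)! = 5040.

5040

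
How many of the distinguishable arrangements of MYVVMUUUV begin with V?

1680

With the first slot taken by V, it remains to arrange the other 8 letters (MYVMUUUV).
Those 8 letters have M appearing twice, U appearing 3 times, and V appearing twice, giving (8)!/(3!·2!·2!) = 1680.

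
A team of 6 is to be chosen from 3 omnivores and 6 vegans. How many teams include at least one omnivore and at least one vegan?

83

Total 6-person selections from all 9: C(9,6) = 84.
Selections missing a whole group: no omnivores → C(6,6) = 1; no vegans → C(3,6) = 0.
Both groups omitted at once is impossible, so 84 − 1 = 83.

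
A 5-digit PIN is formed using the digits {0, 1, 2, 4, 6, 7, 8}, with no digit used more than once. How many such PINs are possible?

2520

Choose and order 5 of the 7 symbols: the first digit has 7 options, the next 6, and so on down to 3.
7 × 6 × 5 × 4 × 3 = 2520.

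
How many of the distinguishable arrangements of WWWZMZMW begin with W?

210

With the first slot taken by W, it remains to arrange the other 7 letters (WWZMZMW).
Those 7 letters have M appearing twice, W appearing 3 times, and Z appearing twice, giving (7)!/(3!·2!·2!) = 210.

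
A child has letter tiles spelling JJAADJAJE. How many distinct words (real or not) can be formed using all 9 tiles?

2520

The 9 letters of JJAADJAJE have repeats: A appearing 3 times and J appearing 4 times.
The number of distinct arrangements is 9!/(4!·3!) = 362880/144 = 2520.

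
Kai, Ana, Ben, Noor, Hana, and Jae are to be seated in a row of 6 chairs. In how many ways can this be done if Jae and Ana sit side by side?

Place the 4 others and the Jae-Ana pair as 5 objects in a line; the pair has 2 internal arrangements.
That gives 2 × 5! = 2 × 120 = 240.

240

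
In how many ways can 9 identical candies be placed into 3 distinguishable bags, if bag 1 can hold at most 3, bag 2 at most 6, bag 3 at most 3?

10

By stars and bars, unrestricted non-negative solutions to x_1+…+x_3 = 9 number C(9+2,2) = 55.
Subtract solutions that violate a single cap (substitute x_i' = x_i − (cap_i+1)): x_1 ≥ 4 gives C(7,2) = 21; x_2 ≥ 7 gives C(4,2) = 6; x_3 ≥ 4 gives C(7,2) = 21. Together 48.
Add back pairs where two caps are both exceeded: 0 + 3 + 0 = 3.
By inclusion–exclusion the count is 55 − 48 + 3 = 10.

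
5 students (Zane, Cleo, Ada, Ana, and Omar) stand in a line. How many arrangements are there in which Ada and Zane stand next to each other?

Treat {Ada, Zane} as a single unit. There are 4 units to order, and the pair itself can be ordered 2 ways.
So the count is 2·(4)! = 48.

48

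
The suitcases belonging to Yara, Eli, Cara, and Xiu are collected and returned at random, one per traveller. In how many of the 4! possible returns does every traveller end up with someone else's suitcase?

Count assignments avoiding every fixed point. For any j of the 4 travellers fixed to their own suitcase, the other 4−j can be arranged in (4−j)! ways.
By inclusion–exclusion this is Σ_{j=0}^{4} (−1)^j C(4,j)·(4−j)!.
Computing: 24 − 24 + 12 − 4 + 1 = 9.

9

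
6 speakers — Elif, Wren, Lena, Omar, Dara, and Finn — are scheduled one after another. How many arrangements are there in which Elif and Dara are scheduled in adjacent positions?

Glue Elif and Dara into one block (2 internal orders), leaving 5 units to arrange in a row.
That gives 2 × 5! = 2 × 120 = 240.

240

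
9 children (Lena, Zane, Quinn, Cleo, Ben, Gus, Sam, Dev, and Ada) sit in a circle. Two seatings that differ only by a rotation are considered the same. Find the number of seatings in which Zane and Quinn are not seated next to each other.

All circular seatings of 9 people number (8)! = 40320.
Those with Zane next to Quinn: fuse the pair into one unit and seat 8 units around a circle — 2·(7)! = 10080.
Subtracting, 40320 − 10080 = 30240.

30240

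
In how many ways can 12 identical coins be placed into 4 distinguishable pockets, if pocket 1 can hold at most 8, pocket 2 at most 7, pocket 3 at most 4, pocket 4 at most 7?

245

By stars and bars, unrestricted non-negative solutions to x_1+…+x_4 = 12 number C(12+3,3) = 455.
Subtract solutions that violate a single cap (substitute x_i' = x_i − (cap_i+1)): x_1 ≥ 9 gives C(6,3) = 20; x_2 ≥ 8 gives C(7,3) = 35; x_3 ≥ 5 gives C(10,3) = 120; x_4 ≥ 8 gives C(7,3) = 35. Together 210.
No two caps can be exceeded simultaneously, so the pair terms are all 0.
By inclusion–exclusion the count is 455 − 210 + 0 = 245.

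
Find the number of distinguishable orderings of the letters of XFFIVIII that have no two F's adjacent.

There are 8!/(4!·2!) = 840 arrangements of XFFIVIII in total.
If the two F's are adjacent, glue them into one block, leaving 7 items to arrange: (7)!/(4!) = 210 ways.
Subtracting, 840 − 210 = 630 arrangements keep the F's apart.

630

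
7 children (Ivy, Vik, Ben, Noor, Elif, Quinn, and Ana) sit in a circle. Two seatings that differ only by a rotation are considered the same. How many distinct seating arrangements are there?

Seat Ivy anywhere (absorbing the rotational symmetry), then permute the other 6: (6)! = 720.

720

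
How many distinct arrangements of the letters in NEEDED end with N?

10

With the last slot taken by N, it remains to arrange the other 5 letters (EEDED).
Those 5 letters have D appearing twice and E appearing 3 times, giving (5)!/(3!·2!) = 10.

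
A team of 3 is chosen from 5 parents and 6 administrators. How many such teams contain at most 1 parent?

95

Split by how many parents are chosen (0 through 1).
Sum: C(5,0)·C(6,3) + C(5,1)·C(6,2) = 20 + 75 = 95.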